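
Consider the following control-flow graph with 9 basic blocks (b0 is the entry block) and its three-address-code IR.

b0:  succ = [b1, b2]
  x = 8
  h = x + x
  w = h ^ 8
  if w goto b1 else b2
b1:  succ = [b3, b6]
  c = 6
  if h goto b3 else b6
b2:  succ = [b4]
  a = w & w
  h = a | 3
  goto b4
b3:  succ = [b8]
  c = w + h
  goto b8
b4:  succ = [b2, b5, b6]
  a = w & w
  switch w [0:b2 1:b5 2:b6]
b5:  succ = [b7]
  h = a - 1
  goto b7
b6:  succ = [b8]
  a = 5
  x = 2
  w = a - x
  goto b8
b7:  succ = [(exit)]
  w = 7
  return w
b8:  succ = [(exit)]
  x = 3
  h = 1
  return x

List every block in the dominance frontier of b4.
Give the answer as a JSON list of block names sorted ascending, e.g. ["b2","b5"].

idom tree: b1←b0 b2←b0 b3←b1 b4←b2 b5←b4 b6←b0 b7←b5 b8←b0
Dom∩ at merges:
  b2: preds {b0,b4}: {b0} ∩ {b0,b2,b4} = {b0}; idom=b0
  b6: preds {b1,b4}: {b0,b1} ∩ {b0,b2,b4} = {b0}; idom=b0
  b8: preds {b3,b6}: {b0,b1,b3} ∩ {b0,b6} = {b0}; idom=b0

DF derivation:
  b2←b0: walk · to b0
  b2←b4: walk b4→b2 to b0
  b6←b1: walk b1 to b0
  b6←b4: walk b4→b2 to b0
  b8←b3: walk b3→b1 to b0
  b8←b6: walk b6 to b0
  b0: DF=∅
  b1: DF={b6,b8}
  b2: DF={b2,b6}
  b3: DF={b8}
  b4: DF={b2,b6}
  b5: DF=∅
  b6: DF={b8}
  b7: DF=∅
  b8: DF=∅

DF(b4) = ["b2", "b6"]

Answer: ["b2", "b6"]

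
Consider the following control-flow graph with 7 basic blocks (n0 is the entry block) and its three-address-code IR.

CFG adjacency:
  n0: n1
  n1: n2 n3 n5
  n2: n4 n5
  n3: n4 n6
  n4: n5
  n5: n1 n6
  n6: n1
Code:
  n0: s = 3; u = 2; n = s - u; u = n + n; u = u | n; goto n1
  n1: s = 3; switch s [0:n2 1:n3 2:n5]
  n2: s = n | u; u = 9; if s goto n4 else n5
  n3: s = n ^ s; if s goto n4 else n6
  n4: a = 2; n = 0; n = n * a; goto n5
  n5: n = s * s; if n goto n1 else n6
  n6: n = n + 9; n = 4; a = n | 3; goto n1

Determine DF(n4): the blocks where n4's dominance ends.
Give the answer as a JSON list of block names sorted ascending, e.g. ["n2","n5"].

Answer: ["n5"]

Working:
idom tree: n1←n0 n2←n1 n3←n1 n4←n1 n5←n1 n6←n1
Dom at joins:
  n1: preds {n0,n5,n6}: {n0} ∩ {n0,n1,n5} ∩ {n0,n1,n6} = {n0}; idom=n0
  n4: preds {n2,n3}: {n0,n1,n2} ∩ {n0,n1,n3} = {n0,n1}; idom=n1
  n5: preds {n1,n2,n4}: {n0,n1} ∩ {n0,n1,n2} ∩ {n0,n1,n4} = {n0,n1}; idom=n1
  n6: preds {n3,n5}: {n0,n1,n3} ∩ {n0,n1,n5} = {n0,n1}; idom=n1

Frontier:
  n1←n0: walk · to n0
  n1←n5: walk n5→n1 to n0
  n1←n6: walk n6→n1 to n0
  n4←n2: walk n2 to n1
  n4←n3: walk n3 to n1
  n5←n1: walk · to n1
  n5←n2: walk n2 to n1
  n5←n4: walk n4 to n1
  n6←n3: walk n3 to n1
  n6←n5: walk n5 to n1
  DF(n0)=∅
  DF(n1)={n1}
  DF(n2)={n4,n5}
  DF(n3)={n4,n6}
  DF(n4)={n5}
  DF(n5)={n1,n6}
  DF(n6)={n1}

DF(n4) = ["n5"]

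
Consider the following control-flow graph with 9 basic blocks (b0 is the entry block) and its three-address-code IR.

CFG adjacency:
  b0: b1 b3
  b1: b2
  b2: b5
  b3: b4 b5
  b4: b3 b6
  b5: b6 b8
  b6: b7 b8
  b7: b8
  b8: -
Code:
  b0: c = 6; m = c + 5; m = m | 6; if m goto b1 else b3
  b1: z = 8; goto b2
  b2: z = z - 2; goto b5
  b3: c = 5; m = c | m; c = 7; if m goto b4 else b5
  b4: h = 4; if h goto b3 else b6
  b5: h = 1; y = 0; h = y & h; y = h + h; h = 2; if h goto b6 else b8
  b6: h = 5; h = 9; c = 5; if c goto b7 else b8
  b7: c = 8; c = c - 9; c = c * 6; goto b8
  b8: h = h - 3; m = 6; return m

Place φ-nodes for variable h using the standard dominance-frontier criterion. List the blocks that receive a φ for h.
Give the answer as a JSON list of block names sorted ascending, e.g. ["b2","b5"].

Answer: ["b3", "b5", "b6", "b8"]

Working:
idom tree: b1←b0 b2←b1 b3←b0 b4←b3 b5←b0 b6←b0 b7←b6 b8←b0
Join-block Dom:
  b3: preds {b0,b4}: {b0} ∩ {b0,b3,b4} = {b0}; idom=b0
  b5: preds {b2,b3}: {b0,b1,b2} ∩ {b0,b3} = {b0}; idom=b0
  b6: preds {b4,b5}: {b0,b3,b4} ∩ {b0,b5} = {b0}; idom=b0
  b8: preds {b5,b6,b7}: {b0,b5} ∩ {b0,b6} ∩ {b0,b6,b7} = {b0}; idom=b0

DF derivation:
  join b3 pred b0: · stop@b0
  join b3 pred b4: b4→b3 stop@b0
  join b5 pred b2: b2→b1 stop@b0
  join b5 pred b3: b3 stop@b0
  join b6 pred b4: b4→b3 stop@b0
  join b6 pred b5: b5 stop@b0
  join b8 pred b5: b5 stop@b0
  join b8 pred b6: b6 stop@b0
  join b8 pred b7: b7→b6 stop@b0
  b0 → ∅
  b1 → {b5}
  b2 → {b5}
  b3 → {b3,b5,b6}
  b4 → {b3,b6}
  b5 → {b6,b8}
  b6 → {b8}
  b7 → {b8}
  b8 → ∅

φ for h: defs {b4,b5,b6,b8}
  DF⁺ = {b3,b5,b6,b8}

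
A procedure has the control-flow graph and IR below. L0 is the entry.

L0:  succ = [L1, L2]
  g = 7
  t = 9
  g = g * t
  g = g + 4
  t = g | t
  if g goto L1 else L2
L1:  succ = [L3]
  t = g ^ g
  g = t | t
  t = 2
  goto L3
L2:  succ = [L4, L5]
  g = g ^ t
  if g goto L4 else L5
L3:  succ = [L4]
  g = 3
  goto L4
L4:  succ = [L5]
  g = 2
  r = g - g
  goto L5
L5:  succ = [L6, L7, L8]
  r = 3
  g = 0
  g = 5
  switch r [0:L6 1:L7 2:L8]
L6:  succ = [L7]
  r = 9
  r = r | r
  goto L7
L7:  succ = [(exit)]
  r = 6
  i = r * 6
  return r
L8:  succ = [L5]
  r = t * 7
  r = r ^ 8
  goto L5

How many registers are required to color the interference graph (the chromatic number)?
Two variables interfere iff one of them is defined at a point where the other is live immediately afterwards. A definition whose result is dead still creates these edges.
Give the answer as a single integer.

Answer: 3

Analysis:
Per-block:
  L0 def {g,t} use ∅
  L1 def {g,t} use {g}
  L2 def {g} use {g,t}
  L3 def {g} use ∅
  L4 def {g,r} use ∅
  L5 def {g,r} use ∅
  L6 def {r} use ∅
  L7 def {i,r} use ∅
  L8 def {r} use {t}

Liveness:
  live L0: ∅→{g,t}
  live L1: {g}→{t}
  live L2: {g,t}→{t}
  live L3: {t}→{t}
  live L4: {t}→{t}
  live L5: {t}→{t}
  live L6: ∅→∅
  live L7: ∅→∅
  live L8: {t}→{t}

Interfere edges:
  g↔{r,t}
  i↔{r}
  r↔{g,i,t}
  t↔{g,r}

Registers:
  clique {g,r,t} ⇒ need ≥ 3
  3-colouring: c0={r}  c1={g,i}  c2={t}
  χ = 3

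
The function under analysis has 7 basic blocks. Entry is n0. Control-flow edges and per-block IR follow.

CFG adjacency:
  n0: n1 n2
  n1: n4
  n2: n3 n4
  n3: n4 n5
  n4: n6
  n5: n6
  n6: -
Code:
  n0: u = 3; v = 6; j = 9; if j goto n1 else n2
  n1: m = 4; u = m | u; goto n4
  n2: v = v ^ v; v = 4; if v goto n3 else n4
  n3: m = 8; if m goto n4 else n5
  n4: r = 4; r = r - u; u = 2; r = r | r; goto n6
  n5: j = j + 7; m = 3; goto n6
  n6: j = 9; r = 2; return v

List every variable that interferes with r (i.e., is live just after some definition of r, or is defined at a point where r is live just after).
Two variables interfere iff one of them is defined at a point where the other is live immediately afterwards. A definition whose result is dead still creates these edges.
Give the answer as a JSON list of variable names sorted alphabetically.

Block summaries:
  n0: {j,u,v} / ∅
  n1: {m,u} / {u}
  n2: {v} / {v}
  n3: {m} / ∅
  n4: {r,u} / {u}
  n5: {j,m} / {j}
  n6: {j,r} / {v}

Backward fixpoint:
  n0 li=∅ lo={j,u,v}
  n1 li={u,v} lo={u,v}
  n2 li={j,u,v} lo={j,u,v}
  n3 li={j,u,v} lo={j,u,v}
  n4 li={u,v} lo={v}
  n5 li={j,v} lo={v}
  n6 li={v} lo=∅

Conflict graph:
  j↔{m,u,v}
  m↔{j,u,v}
  r↔{u,v}
  u↔{j,m,r,v}
  v↔{j,m,r,u}

N(r) = ["u", "v"]

Answer: ["u", "v"]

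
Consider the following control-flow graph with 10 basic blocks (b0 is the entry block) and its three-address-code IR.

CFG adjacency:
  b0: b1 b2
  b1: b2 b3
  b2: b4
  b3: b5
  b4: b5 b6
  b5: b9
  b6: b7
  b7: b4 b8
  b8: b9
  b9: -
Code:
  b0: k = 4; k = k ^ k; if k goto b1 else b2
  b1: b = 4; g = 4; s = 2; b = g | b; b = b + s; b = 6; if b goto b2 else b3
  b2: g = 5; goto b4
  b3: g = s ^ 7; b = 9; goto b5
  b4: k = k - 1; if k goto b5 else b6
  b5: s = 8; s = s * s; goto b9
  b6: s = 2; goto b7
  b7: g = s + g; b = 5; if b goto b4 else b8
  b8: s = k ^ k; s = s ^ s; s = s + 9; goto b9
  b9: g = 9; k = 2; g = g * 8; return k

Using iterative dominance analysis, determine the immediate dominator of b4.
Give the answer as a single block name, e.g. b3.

Answer: b2

Derivation:
idom tree: b1←b0 b2←b0 b3←b1 b4←b2 b5←b0 b6←b4 b7←b6 b8←b7 b9←b0
Dom at joins:
  b2: preds {b0,b1}: {b0} ∩ {b0,b1} = {b0}; idom=b0
  b4: preds {b2,b7}: {b0,b2} ∩ {b0,b2,b4,b6,b7} = {b0,b2}; idom=b2
  b5: preds {b3,b4}: {b0,b1,b3} ∩ {b0,b2,b4} = {b0}; idom=b0
  b9: preds {b5,b8}: {b0,b5} ∩ {b0,b2,b4,b6,b7,b8} = {b0}; idom=b0

idom(b4) = b2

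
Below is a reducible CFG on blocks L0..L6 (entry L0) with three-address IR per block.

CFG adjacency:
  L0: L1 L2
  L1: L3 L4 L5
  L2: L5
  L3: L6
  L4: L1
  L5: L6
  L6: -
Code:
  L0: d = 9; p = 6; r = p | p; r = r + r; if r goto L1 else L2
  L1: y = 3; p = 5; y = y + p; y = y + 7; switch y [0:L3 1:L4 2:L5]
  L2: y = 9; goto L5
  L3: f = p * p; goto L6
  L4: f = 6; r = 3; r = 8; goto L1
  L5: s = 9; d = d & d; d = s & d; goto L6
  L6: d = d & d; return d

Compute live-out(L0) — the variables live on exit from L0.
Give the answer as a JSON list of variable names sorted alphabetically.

Answer: ["d"]

Working:
def/use:
  L0 def {d,p,r} use ∅
  L1 def {p,y} use ∅
  L2 def {y} use ∅
  L3 def {f} use {p}
  L4 def {f,r} use ∅
  L5 def {d,s} use {d}
  L6 def {d} use {d}

Liveness:
  L0: in=∅ out={d}
  L1: in={d} out={d,p}
  L2: in={d} out={d}
  L3: in={d,p} out={d}
  L4: in={d} out={d}
  L5: in={d} out={d}
  L6: in={d} out=∅

live-out(L0) = ["d"]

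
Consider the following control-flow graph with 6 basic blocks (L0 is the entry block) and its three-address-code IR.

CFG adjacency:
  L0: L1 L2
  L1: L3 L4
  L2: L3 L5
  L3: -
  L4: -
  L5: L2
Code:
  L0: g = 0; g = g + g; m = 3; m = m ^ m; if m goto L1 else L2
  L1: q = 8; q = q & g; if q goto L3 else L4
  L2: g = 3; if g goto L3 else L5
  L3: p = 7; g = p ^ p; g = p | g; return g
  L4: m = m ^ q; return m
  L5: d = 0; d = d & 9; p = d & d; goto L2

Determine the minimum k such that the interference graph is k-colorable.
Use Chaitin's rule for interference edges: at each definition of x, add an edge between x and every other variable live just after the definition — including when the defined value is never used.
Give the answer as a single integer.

Answer: 3

Analysis:
def/use:
  L0 def {g,m} use ∅
  L1 def {q} use {g}
  L2 def {g} use ∅
  L3 def {g,p} use ∅
  L4 def {m} use {m,q}
  L5 def {d,p} use ∅

Backward fixpoint:
  live L0: ∅→{g,m}
  live L1: {g,m}→{m,q}
  live L2: ∅→∅
  live L3: ∅→∅
  live L4: {m,q}→∅
  live L5: ∅→∅

Interfere edges:
  d: ∅
  g: {m,p,q}
  m: {g,q}
  p: {g}
  q: {g,m}

Chromatic number:
  {g,m,q} pairwise interfere (3-clique) ⇒ χ ≥ 3
  3-colouring: R0={d,g}  R1={m,p}  R2={q}
  χ = 3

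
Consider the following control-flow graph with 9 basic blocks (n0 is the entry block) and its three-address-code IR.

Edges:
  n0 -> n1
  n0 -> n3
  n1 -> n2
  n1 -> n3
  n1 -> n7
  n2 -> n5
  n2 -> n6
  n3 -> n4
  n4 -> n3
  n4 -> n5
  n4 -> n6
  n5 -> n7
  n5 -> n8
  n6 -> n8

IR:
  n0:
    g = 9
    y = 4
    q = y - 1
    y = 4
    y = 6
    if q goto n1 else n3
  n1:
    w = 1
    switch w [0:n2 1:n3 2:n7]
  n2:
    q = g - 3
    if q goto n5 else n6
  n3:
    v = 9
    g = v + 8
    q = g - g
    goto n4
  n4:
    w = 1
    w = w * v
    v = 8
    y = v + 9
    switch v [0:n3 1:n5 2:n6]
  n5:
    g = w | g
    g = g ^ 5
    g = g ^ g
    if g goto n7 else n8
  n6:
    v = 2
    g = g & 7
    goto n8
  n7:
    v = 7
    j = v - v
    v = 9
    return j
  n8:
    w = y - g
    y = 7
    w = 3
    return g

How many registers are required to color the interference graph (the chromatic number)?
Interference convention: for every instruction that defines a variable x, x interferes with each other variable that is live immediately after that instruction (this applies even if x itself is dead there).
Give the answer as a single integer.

Per-block:
  n0 def {g,q,y} use ∅
  n1 def {w} use ∅
  n2 def {q} use {g}
  n3 def {g,q,v} use ∅
  n4 def {v,w,y} use {v}
  n5 def {g} use {g,w}
  n6 def {g,v} use {g}
  n7 def {j,v} use ∅
  n8 def {w,y} use {g,y}

Backward fixpoint:
  live n0: ∅→{g,y}
  live n1: {g,y}→{g,w,y}
  live n2: {g,w,y}→{g,w,y}
  live n3: ∅→{g,v}
  live n4: {g,v}→{g,w,y}
  live n5: {g,w,y}→{g,y}
  live n6: {g,y}→{g,y}
  live n7: ∅→∅
  live n8: {g,y}→∅

Interfere edges:
  g: {q,v,w,y}
  j: {v}
  q: {g,v,w,y}
  v: {g,j,q,w,y}
  w: {g,q,v,y}
  y: {g,q,v,w}

Chromatic number:
  {g,q,v,w,y} pairwise interfere (5-clique) ⇒ χ ≥ 5
  assign g→r1 j→r1 q→r2 v→r0 w→r3 y→r4 — no edge inside a register ⇒ χ ≤ 5
  χ = 5

Answer: 5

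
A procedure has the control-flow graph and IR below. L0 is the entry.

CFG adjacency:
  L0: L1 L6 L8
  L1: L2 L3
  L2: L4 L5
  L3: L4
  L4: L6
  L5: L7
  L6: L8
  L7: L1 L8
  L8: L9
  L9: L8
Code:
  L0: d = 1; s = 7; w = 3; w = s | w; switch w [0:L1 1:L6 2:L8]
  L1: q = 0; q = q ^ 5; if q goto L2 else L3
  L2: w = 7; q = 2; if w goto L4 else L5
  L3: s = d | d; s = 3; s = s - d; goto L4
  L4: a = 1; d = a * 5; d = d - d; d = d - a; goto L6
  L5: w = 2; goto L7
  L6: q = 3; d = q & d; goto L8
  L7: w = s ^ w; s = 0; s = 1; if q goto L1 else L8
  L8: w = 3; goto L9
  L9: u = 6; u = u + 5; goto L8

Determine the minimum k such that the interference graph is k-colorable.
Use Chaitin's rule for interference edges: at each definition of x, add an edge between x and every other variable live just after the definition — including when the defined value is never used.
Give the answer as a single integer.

Block summaries:
  L0 def {d,s,w} use ∅
  L1 def {q} use ∅
  L2 def {q,w} use ∅
  L3 def {s} use {d}
  L4 def {a,d} use ∅
  L5 def {w} use ∅
  L6 def {d,q} use {d}
  L7 def {s,w} use {q,s,w}
  L8 def {w} use ∅
  L9 def {u} use ∅

Backward fixpoint:
  L0 li=∅ lo={d,s}
  L1 li={d,s} lo={d,s}
  L2 li={d,s} lo={d,q,s}
  L3 li={d} lo=∅
  L4 li=∅ lo={d}
  L5 li={d,q,s} lo={d,q,s,w}
  L6 li={d} lo=∅
  L7 li={d,q,s,w} lo={d,s}
  L8 li=∅ lo=∅
  L9 li=∅ lo=∅

Interfere edges:
  a: {d}
  d: {a,q,s,w}
  q: {d,s,w}
  s: {d,q,w}
  u: ∅
  w: {d,q,s}

Chromatic number:
  lower bound: {d,q,s,w} mutually conflict ⇒ χ ≥ 4
  4-colouring: c0={d,u}  c1={a,q}  c2={s}  c3={w}
  χ = 4

Answer: 4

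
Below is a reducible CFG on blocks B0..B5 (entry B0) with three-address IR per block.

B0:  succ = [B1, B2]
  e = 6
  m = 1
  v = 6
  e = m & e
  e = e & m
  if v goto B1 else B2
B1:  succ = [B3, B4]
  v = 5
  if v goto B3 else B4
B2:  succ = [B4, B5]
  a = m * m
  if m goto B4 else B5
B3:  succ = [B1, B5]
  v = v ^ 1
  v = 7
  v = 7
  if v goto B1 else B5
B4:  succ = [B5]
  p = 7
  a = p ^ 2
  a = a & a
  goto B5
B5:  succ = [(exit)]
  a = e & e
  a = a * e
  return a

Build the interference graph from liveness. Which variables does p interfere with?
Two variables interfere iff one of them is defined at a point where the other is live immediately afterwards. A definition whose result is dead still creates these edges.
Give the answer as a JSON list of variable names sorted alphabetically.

Answer: ["e"]

Derivation:
def/use:
  B0: {e,m,v} / ∅
  B1: {v} / ∅
  B2: {a} / {m}
  B3: {v} / {v}
  B4: {a,p} / ∅
  B5: {a} / {e}

Liveness:
  live B0: ∅→{e,m}
  live B1: {e}→{e,v}
  live B2: {e,m}→{e}
  live B3: {e,v}→{e}
  live B4: {e}→{e}
  live B5: {e}→∅

Conflict graph:
  a↔{e,m}
  e↔{a,m,p,v}
  m↔{a,e,v}
  p↔{e}
  v↔{e,m}

N(p) = ["e"]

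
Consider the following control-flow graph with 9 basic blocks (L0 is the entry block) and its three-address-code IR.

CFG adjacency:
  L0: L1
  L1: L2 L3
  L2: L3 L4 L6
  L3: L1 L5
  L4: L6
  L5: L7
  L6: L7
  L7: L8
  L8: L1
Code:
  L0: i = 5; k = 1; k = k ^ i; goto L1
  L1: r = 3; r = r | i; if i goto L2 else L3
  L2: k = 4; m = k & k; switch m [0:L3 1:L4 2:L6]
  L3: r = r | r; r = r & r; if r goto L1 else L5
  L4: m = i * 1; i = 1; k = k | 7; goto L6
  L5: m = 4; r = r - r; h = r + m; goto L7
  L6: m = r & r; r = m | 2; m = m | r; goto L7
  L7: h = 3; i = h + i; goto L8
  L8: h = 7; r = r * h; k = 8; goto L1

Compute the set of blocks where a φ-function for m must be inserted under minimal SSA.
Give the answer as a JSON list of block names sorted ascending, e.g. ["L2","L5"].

idom tree: L1←L0 L2←L1 L3←L1 L4←L2 L5←L3 L6←L2 L7←L1 L8←L7
Dom at joins:
  L1: preds {L0,L3,L8}: {L0} ∩ {L0,L1,L3} ∩ {L0,L1,L7,L8} = {L0}; idom=L0
  L3: preds {L1,L2}: {L0,L1} ∩ {L0,L1,L2} = {L0,L1}; idom=L1
  L6: preds {L2,L4}: {L0,L1,L2} ∩ {L0,L1,L2,L4} = {L0,L1,L2}; idom=L2
  L7: preds {L5,L6}: {L0,L1,L3,L5} ∩ {L0,L1,L2,L6} = {L0,L1}; idom=L1

DF walk-up:
  L1←L0: walk · to L0
  L1←L3: walk L3→L1 to L0
  L1←L8: walk L8→L7→L1 to L0
  L3←L1: walk · to L1
  L3←L2: walk L2 to L1
  L6←L2: walk · to L2
  L6←L4: walk L4 to L2
  L7←L5: walk L5→L3 to L1
  L7←L6: walk L6→L2 to L1
  L0 → ∅
  L1 → {L1}
  L2 → {L3,L7}
  L3 → {L1,L7}
  L4 → {L6}
  L5 → {L7}
  L6 → {L7}
  L7 → {L1}
  L8 → {L1}

φ for m: defs {L2,L4,L5,L6}
  DF⁺ = {L1,L3,L6,L7}

Answer: ["L1", "L3", "L6", "L7"]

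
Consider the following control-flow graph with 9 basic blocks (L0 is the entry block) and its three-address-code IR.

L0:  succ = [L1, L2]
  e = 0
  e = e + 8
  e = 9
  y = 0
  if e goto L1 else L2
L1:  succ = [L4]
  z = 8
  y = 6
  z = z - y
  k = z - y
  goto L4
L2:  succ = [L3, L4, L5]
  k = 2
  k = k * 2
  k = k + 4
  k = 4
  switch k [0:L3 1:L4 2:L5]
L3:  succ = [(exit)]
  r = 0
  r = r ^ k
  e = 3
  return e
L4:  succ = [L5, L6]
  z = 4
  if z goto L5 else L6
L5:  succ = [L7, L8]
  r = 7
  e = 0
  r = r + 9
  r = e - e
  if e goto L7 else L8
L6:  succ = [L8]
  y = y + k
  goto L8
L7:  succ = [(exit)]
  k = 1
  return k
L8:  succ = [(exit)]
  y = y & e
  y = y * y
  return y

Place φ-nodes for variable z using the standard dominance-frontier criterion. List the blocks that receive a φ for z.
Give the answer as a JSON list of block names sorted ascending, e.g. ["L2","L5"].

idom tree: L1←L0 L2←L0 L3←L2 L4←L0 L5←L0 L6←L4 L7←L5 L8←L0
Join-block Dom:
  L4: preds {L1,L2}: {L0,L1} ∩ {L0,L2} = {L0}; idom=L0
  L5: preds {L2,L4}: {L0,L2} ∩ {L0,L4} = {L0}; idom=L0
  L8: preds {L5,L6}: {L0,L5} ∩ {L0,L4,L6} = {L0}; idom=L0

DF derivation:
  join L4 pred L1: L1 stop@L0
  join L4 pred L2: L2 stop@L0
  join L5 pred L2: L2 stop@L0
  join L5 pred L4: L4 stop@L0
  join L8 pred L5: L5 stop@L0
  join L8 pred L6: L6→L4 stop@L0
  L0 → ∅
  L1 → {L4}
  L2 → {L4,L5}
  L3 → ∅
  L4 → {L5,L8}
  L5 → {L8}
  L6 → {L8}
  L7 → ∅
  L8 → ∅

φ for z: defs {L1,L4}
  DF⁺ = {L4,L5,L8}

Answer: ["L4", "L5", "L8"]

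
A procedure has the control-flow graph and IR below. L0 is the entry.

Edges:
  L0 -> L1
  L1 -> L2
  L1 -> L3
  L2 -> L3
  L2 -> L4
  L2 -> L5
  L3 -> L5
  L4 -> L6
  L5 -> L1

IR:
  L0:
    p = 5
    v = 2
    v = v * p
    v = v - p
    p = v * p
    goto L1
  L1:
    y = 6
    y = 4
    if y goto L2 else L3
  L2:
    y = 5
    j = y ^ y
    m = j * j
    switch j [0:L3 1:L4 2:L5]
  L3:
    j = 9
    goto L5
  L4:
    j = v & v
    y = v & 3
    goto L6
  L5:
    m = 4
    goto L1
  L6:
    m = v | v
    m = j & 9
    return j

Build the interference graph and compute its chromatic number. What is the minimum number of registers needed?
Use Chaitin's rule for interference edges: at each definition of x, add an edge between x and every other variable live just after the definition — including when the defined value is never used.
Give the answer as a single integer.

Answer: 3

Working:
def/use:
  L0: {p,v} / ∅
  L1: {y} / ∅
  L2: {j,m,y} / ∅
  L3: {j} / ∅
  L4: {j,y} / {v}
  L5: {m} / ∅
  L6: {m} / {j,v}

Liveness:
  L0 li=∅ lo={v}
  L1 li={v} lo={v}
  L2 li={v} lo={v}
  L3 li={v} lo={v}
  L4 li={v} lo={j,v}
  L5 li={v} lo={v}
  L6 li={j,v} lo=∅

Interference:
  j: {m,v,y}
  m: {j,v}
  p: {v}
  v: {j,m,p,y}
  y: {j,v}

Colouring:
  {j,m,v} pairwise interfere (3-clique) ⇒ χ ≥ 3
  assign j→r1 m→r2 p→r1 v→r0 y→r2 — no edge inside a register ⇒ χ ≤ 3
  χ = 3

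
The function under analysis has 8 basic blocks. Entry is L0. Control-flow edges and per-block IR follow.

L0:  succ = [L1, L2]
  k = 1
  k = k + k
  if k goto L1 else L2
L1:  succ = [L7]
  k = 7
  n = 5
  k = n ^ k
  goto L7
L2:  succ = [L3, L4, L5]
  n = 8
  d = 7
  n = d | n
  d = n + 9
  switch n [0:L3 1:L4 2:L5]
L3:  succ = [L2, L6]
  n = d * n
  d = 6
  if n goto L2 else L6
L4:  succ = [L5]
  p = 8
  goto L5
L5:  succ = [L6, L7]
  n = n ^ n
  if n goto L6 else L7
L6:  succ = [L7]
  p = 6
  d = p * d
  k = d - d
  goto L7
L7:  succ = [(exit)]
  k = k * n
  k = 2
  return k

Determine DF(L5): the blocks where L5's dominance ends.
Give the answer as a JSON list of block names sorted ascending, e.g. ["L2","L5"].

idom tree: L1←L0 L2←L0 L3←L2 L4←L2 L5←L2 L6←L2 L7←L0
Dom at joins:
  L2: preds {L0,L3}: {L0} ∩ {L0,L2,L3} = {L0}; idom=L0
  L5: preds {L2,L4}: {L0,L2} ∩ {L0,L2,L4} = {L0,L2}; idom=L2
  L6: preds {L3,L5}: {L0,L2,L3} ∩ {L0,L2,L5} = {L0,L2}; idom=L2
  L7: preds {L1,L5,L6}: {L0,L1} ∩ {L0,L2,L5} ∩ {L0,L2,L6} = {L0}; idom=L0

DF derivation:
  join L2 pred L0: · stop@L0
  join L2 pred L3: L3→L2 stop@L0
  join L5 pred L2: · stop@L2
  join L5 pred L4: L4 stop@L2
  join L6 pred L3: L3 stop@L2
  join L6 pred L5: L5 stop@L2
  join L7 pred L1: L1 stop@L0
  join L7 pred L5: L5→L2 stop@L0
  join L7 pred L6: L6→L2 stop@L0
  L0: DF=∅
  L1: DF={L7}
  L2: DF={L2,L7}
  L3: DF={L2,L6}
  L4: DF={L5}
  L5: DF={L6,L7}
  L6: DF={L7}
  L7: DF=∅

DF(L5) = ["L6", "L7"]

Answer: ["L6", "L7"]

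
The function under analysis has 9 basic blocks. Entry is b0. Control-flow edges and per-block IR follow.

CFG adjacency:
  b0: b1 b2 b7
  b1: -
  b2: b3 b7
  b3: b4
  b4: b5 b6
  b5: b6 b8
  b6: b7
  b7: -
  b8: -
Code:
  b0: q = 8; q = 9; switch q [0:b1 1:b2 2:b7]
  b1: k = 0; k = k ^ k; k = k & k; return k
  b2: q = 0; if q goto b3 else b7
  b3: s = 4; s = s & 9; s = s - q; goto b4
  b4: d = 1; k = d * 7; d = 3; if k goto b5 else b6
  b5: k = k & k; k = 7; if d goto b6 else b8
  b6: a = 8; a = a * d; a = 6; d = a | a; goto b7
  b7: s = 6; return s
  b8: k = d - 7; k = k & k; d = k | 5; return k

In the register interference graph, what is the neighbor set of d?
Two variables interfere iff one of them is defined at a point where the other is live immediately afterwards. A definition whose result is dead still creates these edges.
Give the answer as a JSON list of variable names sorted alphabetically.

Answer: ["a", "k"]

Working:
def/use:
  b0 def {q} use ∅
  b1 def {k} use ∅
  b2 def {q} use ∅
  b3 def {s} use {q}
  b4 def {d,k} use ∅
  b5 def {k} use {d,k}
  b6 def {a,d} use {d}
  b7 def {s} use ∅
  b8 def {d,k} use {d}

Liveness:
  b0: in=∅ out=∅
  b1: in=∅ out=∅
  b2: in=∅ out={q}
  b3: in={q} out=∅
  b4: in=∅ out={d,k}
  b5: in={d,k} out={d}
  b6: in={d} out=∅
  b7: in=∅ out=∅
  b8: in={d} out=∅

Conflict graph:
  a — {d}
  d — {a,k}
  k — {d}
  q — {s}
  s — {q}

N(d) = ["a", "k"]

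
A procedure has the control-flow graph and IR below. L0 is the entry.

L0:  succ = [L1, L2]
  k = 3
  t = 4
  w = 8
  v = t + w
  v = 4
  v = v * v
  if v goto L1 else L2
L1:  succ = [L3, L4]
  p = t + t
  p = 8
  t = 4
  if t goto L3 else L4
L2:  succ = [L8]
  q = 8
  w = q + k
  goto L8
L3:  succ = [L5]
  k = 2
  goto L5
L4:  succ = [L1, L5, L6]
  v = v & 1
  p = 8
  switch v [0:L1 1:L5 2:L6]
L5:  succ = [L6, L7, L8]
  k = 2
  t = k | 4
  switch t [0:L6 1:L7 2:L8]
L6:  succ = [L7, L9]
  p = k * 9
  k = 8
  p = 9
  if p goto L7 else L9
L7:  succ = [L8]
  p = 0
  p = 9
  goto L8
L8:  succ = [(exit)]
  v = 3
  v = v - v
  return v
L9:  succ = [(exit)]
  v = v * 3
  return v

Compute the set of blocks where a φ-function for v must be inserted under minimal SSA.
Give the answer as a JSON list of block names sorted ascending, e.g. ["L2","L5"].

idom tree: L1←L0 L2←L0 L3←L1 L4←L1 L5←L1 L6←L1 L7←L1 L8←L0 L9←L6
Dom∩ at merges:
  L1: preds {L0,L4}: {L0} ∩ {L0,L1,L4} = {L0}; idom=L0
  L5: preds {L3,L4}: {L0,L1,L3} ∩ {L0,L1,L4} = {L0,L1}; idom=L1
  L6: preds {L4,L5}: {L0,L1,L4} ∩ {L0,L1,L5} = {L0,L1}; idom=L1
  L7: preds {L5,L6}: {L0,L1,L5} ∩ {L0,L1,L6} = {L0,L1}; idom=L1
  L8: preds {L2,L5,L7}: {L0,L2} ∩ {L0,L1,L5} ∩ {L0,L1,L7} = {L0}; idom=L0

DF walk-up:
  L1←L0: walk · to L0
  L1←L4: walk L4→L1 to L0
  L5←L3: walk L3 to L1
  L5←L4: walk L4 to L1
  L6←L4: walk L4 to L1
  L6←L5: walk L5 to L1
  L7←L5: walk L5 to L1
  L7←L6: walk L6 to L1
  L8←L2: walk L2 to L0
  L8←L5: walk L5→L1 to L0
  L8←L7: walk L7→L1 to L0
  L0 → ∅
  L1 → {L1,L8}
  L2 → {L8}
  L3 → {L5}
  L4 → {L1,L5,L6}
  L5 → {L6,L7,L8}
  L6 → {L7}
  L7 → {L8}
  L8 → ∅
  L9 → ∅

φ for v: defs {L0,L4,L8,L9}
  DF⁺ = {L1,L5,L6,L7,L8}

Answer: ["L1", "L5", "L6", "L7", "L8"]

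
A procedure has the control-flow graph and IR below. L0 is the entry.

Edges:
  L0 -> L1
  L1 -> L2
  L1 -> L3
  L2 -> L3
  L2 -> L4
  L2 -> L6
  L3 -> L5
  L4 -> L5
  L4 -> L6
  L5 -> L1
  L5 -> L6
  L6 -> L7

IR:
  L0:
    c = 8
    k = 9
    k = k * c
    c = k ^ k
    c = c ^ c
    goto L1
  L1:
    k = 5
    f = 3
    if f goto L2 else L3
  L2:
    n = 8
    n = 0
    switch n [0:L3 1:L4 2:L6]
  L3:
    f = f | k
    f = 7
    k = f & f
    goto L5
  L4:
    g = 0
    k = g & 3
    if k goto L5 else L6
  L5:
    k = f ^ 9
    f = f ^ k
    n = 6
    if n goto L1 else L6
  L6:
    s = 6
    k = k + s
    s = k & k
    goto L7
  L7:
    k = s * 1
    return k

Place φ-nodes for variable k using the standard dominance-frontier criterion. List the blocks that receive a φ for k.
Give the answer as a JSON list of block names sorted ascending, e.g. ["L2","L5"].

Answer: ["L1", "L5", "L6"]

Derivation:
idom tree: L1←L0 L2←L1 L3←L1 L4←L2 L5←L1 L6←L1 L7←L6
Dom at joins:
  L1: preds {L0,L5}: {L0} ∩ {L0,L1,L5} = {L0}; idom=L0
  L3: preds {L1,L2}: {L0,L1} ∩ {L0,L1,L2} = {L0,L1}; idom=L1
  L5: preds {L3,L4}: {L0,L1,L3} ∩ {L0,L1,L2,L4} = {L0,L1}; idom=L1
  L6: preds {L2,L4,L5}: {L0,L1,L2} ∩ {L0,L1,L2,L4} ∩ {L0,L1,L5} = {L0,L1}; idom=L1

Frontier:
  L1←L0: walk · to L0
  L1←L5: walk L5→L1 to L0
  L3←L1: walk · to L1
  L3←L2: walk L2 to L1
  L5←L3: walk L3 to L1
  L5←L4: walk L4→L2 to L1
  L6←L2: walk L2 to L1
  L6←L4: walk L4→L2 to L1
  L6←L5: walk L5 to L1
  L0 → ∅
  L1 → {L1}
  L2 → {L3,L5,L6}
  L3 → {L5}
  L4 → {L5,L6}
  L5 → {L1,L6}
  L6 → ∅
  L7 → ∅

φ for k: defs {L0,L1,L3,L4,L5,L6,L7}
  DF⁺ = {L1,L5,L6}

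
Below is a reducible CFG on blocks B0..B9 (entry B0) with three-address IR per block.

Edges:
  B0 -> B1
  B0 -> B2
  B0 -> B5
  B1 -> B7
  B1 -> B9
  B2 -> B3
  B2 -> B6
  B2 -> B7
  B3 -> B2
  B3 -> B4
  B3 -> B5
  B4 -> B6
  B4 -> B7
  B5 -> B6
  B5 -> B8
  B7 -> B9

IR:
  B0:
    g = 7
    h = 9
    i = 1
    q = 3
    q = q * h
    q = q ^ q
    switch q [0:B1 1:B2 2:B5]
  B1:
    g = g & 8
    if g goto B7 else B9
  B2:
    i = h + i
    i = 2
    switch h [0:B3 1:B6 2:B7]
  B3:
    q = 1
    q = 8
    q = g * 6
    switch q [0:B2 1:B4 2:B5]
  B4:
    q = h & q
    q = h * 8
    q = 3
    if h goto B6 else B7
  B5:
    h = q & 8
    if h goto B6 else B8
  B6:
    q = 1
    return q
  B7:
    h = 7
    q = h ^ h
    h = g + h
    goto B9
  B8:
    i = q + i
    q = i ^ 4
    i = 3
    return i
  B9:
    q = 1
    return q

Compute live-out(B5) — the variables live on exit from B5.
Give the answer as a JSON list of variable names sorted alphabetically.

Per-block:
  B0: def={g,h,i,q} ue=∅
  B1: def={g} ue={g}
  B2: def={i} ue={h,i}
  B3: def={q} ue={g}
  B4: def={q} ue={h,q}
  B5: def={h} ue={q}
  B6: def={q} ue=∅
  B7: def={h,q} ue={g}
  B8: def={i,q} ue={i,q}
  B9: def={q} ue=∅

Liveness:
  B0: in=∅ out={g,h,i,q}
  B1: in={g} out={g}
  B2: in={g,h,i} out={g,h,i}
  B3: in={g,h,i} out={g,h,i,q}
  B4: in={g,h,q} out={g}
  B5: in={i,q} out={i,q}
  B6: in=∅ out=∅
  B7: in={g} out=∅
  B8: in={i,q} out=∅
  B9: in=∅ out=∅

live-out(B5) = ["i", "q"]

Answer: ["i", "q"]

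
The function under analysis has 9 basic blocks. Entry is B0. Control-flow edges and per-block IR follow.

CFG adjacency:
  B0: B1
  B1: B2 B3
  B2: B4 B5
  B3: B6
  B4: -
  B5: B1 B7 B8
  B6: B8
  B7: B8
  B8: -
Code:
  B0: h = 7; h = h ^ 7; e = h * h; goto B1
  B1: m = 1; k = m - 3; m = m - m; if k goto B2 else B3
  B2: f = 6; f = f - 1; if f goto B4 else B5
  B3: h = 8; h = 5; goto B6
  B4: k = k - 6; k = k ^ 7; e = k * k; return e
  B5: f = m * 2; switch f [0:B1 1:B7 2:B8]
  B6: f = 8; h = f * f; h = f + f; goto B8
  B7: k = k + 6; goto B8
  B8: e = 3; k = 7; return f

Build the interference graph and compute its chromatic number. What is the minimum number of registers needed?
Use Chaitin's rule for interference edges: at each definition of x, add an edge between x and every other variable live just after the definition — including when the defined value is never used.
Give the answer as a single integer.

Answer: 3

Derivation:
Block summaries:
  B0: def={e,h} ue=∅
  B1: def={k,m} ue=∅
  B2: def={f} ue=∅
  B3: def={h} ue=∅
  B4: def={e,k} ue={k}
  B5: def={f} ue={m}
  B6: def={f,h} ue=∅
  B7: def={k} ue={k}
  B8: def={e,k} ue={f}

Liveness:
  B0: in=∅ out=∅
  B1: in=∅ out={k,m}
  B2: in={k,m} out={k,m}
  B3: in=∅ out=∅
  B4: in={k} out=∅
  B5: in={k,m} out={f,k}
  B6: in=∅ out={f}
  B7: in={f,k} out={f}
  B8: in={f} out=∅

Conflict graph:
  e: {f}
  f: {e,h,k,m}
  h: {f}
  k: {f,m}
  m: {f,k}

Registers:
  {f,k,m} pairwise interfere (3-clique) ⇒ χ ≥ 3
  assign e→c1 f→c0 h→c1 k→c1 m→c2 — no edge inside a register ⇒ χ ≤ 3
  χ = 3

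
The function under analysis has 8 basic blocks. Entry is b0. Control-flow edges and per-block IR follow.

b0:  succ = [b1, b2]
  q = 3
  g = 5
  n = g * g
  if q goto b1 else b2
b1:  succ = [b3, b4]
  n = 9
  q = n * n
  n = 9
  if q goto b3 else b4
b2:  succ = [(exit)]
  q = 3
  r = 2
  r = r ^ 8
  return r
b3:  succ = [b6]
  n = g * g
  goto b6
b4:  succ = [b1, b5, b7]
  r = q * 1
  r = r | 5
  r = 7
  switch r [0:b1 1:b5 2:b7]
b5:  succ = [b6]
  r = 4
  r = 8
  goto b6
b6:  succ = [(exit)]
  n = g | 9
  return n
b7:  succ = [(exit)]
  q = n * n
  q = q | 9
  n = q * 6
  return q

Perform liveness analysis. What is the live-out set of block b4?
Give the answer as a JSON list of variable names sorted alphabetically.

Answer: ["g", "n"]

Analysis:
Per-block:
  b0 def {g,n,q} use ∅
  b1 def {n,q} use ∅
  b2 def {q,r} use ∅
  b3 def {n} use {g}
  b4 def {r} use {q}
  b5 def {r} use ∅
  b6 def {n} use {g}
  b7 def {n,q} use {n}

Backward fixpoint:
  b0 li=∅ lo={g}
  b1 li={g} lo={g,n,q}
  b2 li=∅ lo=∅
  b3 li={g} lo={g}
  b4 li={g,n,q} lo={g,n}
  b5 li={g} lo={g}
  b6 li={g} lo=∅
  b7 li={n} lo=∅

live-out(b4) = ["g", "n"]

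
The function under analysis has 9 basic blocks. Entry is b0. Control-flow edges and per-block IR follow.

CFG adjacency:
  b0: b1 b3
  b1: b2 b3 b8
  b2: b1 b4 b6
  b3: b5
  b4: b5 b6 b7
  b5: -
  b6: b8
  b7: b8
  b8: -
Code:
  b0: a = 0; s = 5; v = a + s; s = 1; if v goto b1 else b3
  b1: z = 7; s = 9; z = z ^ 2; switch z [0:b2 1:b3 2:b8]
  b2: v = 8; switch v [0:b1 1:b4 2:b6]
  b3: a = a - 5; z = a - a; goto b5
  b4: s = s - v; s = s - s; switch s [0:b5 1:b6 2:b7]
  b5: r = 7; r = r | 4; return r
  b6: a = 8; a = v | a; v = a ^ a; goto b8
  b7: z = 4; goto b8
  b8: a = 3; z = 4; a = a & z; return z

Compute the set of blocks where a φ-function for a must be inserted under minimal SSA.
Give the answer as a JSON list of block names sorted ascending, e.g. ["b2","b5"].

idom tree: b1←b0 b2←b1 b3←b0 b4←b2 b5←b0 b6←b2 b7←b4 b8←b1
Join-block Dom:
  b1: preds {b0,b2}: {b0} ∩ {b0,b1,b2} = {b0}; idom=b0
  b3: preds {b0,b1}: {b0} ∩ {b0,b1} = {b0}; idom=b0
  b5: preds {b3,b4}: {b0,b3} ∩ {b0,b1,b2,b4} = {b0}; idom=b0
  b6: preds {b2,b4}: {b0,b1,b2} ∩ {b0,b1,b2,b4} = {b0,b1,b2}; idom=b2
  b8: preds {b1,b6,b7}: {b0,b1} ∩ {b0,b1,b2,b6} ∩ {b0,b1,b2,b4,b7} = {b0,b1}; idom=b1

DF derivation:
  b1←b0: walk · to b0
  b1←b2: walk b2→b1 to b0
  b3←b0: walk · to b0
  b3←b1: walk b1 to b0
  b5←b3: walk b3 to b0
  b5←b4: walk b4→b2→b1 to b0
  b6←b2: walk · to b2
  b6←b4: walk b4 to b2
  b8←b1: walk · to b1
  b8←b6: walk b6→b2 to b1
  b8←b7: walk b7→b4→b2 to b1
  DF(b0)=∅
  DF(b1)={b1,b3,b5}
  DF(b2)={b1,b5,b8}
  DF(b3)={b5}
  DF(b4)={b5,b6,b8}
  DF(b5)=∅
  DF(b6)={b8}
  DF(b7)={b8}
  DF(b8)=∅

φ for a: defs {b0,b3,b6,b8}
  DF⁺ = {b5,b8}

Answer: ["b5", "b8"]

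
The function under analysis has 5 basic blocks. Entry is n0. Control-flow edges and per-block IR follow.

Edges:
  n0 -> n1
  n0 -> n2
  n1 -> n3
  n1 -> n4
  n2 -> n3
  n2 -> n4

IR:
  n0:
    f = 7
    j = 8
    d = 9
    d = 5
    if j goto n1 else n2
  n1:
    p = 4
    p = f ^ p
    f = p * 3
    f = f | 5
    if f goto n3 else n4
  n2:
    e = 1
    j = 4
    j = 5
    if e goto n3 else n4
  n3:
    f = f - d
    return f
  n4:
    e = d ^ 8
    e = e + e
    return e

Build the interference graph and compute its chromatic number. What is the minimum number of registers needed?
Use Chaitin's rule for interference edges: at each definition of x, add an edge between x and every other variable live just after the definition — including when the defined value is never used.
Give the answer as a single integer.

Answer: 4

Derivation:
def/use:
  n0 def {d,f,j} use ∅
  n1 def {f,p} use {f}
  n2 def {e,j} use ∅
  n3 def {f} use {d,f}
  n4 def {e} use {d}

Backward fixpoint:
  live n0: ∅→{d,f}
  live n1: {d,f}→{d,f}
  live n2: {d,f}→{d,f}
  live n3: {d,f}→∅
  live n4: {d}→∅

Interference:
  d↔{e,f,j,p}
  e↔{d,f,j}
  f↔{d,e,j,p}
  j↔{d,e,f}
  p↔{d,f}

Registers:
  clique {d,e,f,j} ⇒ need ≥ 4
  assign d→r0 e→r2 f→r1 j→r3 p→r2 — no edge inside a register ⇒ χ ≤ 4
  χ = 4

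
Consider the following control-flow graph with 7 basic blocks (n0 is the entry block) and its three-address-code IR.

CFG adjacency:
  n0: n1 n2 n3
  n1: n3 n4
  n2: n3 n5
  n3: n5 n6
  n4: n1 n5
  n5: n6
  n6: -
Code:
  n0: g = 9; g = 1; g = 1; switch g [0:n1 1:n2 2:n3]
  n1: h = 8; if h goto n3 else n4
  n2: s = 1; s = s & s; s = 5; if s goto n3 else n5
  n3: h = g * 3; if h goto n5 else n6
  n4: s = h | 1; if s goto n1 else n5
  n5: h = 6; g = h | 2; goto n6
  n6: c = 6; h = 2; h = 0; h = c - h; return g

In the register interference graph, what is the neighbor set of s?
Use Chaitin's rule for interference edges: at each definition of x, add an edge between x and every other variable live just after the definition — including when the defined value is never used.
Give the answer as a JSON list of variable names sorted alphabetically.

Block summaries:
  n0 def {g} use ∅
  n1 def {h} use ∅
  n2 def {s} use ∅
  n3 def {h} use {g}
  n4 def {s} use {h}
  n5 def {g,h} use ∅
  n6 def {c,h} use {g}

Liveness:
  n0: in=∅ out={g}
  n1: in={g} out={g,h}
  n2: in={g} out={g}
  n3: in={g} out={g}
  n4: in={g,h} out={g}
  n5: in=∅ out={g}
  n6: in={g} out=∅

Interfere edges:
  c — {g,h}
  g — {c,h,s}
  h — {c,g}
  s — {g}

N(s) = ["g"]

Answer: ["g"]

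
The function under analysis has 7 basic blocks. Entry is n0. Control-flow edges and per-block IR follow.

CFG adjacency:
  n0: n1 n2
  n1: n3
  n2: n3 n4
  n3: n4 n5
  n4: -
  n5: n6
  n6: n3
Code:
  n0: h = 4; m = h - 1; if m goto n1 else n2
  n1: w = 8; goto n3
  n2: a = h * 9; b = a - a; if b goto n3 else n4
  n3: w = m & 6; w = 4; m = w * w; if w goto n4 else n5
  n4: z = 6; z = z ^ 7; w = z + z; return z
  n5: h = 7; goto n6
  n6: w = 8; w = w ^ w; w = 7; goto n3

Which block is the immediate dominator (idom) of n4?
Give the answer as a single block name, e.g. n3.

idom tree: n1←n0 n2←n0 n3←n0 n4←n0 n5←n3 n6←n5
Join-block Dom:
  n3: preds {n1,n2,n6}: {n0,n1} ∩ {n0,n2} ∩ {n0,n3,n5,n6} = {n0}; idom=n0
  n4: preds {n2,n3}: {n0,n2} ∩ {n0,n3} = {n0}; idom=n0

idom(n4) = n0

Answer: n0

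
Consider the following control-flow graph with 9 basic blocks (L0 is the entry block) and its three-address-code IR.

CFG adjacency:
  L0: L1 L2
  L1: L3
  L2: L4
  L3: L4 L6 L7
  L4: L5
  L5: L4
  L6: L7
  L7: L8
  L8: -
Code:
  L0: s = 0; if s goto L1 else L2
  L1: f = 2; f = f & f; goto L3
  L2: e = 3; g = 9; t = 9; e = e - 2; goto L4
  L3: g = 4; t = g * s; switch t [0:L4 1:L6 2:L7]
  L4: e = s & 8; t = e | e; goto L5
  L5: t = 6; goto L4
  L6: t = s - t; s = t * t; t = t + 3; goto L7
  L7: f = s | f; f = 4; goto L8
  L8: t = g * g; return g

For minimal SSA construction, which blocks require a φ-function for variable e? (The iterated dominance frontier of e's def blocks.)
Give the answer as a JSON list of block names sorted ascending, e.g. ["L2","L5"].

Answer: ["L4"]

Analysis:
idom tree: L1←L0 L2←L0 L3←L1 L4←L0 L5←L4 L6←L3 L7←L3 L8←L7
Dom∩ at merges:
  L4: preds {L2,L3,L5}: {L0,L2} ∩ {L0,L1,L3} ∩ {L0,L4,L5} = {L0}; idom=L0
  L7: preds {L3,L6}: {L0,L1,L3} ∩ {L0,L1,L3,L6} = {L0,L1,L3}; idom=L3

DF walk-up:
  join L4 pred L2: L2 stop@L0
  join L4 pred L3: L3→L1 stop@L0
  join L4 pred L5: L5→L4 stop@L0
  join L7 pred L3: · stop@L3
  join L7 pred L6: L6 stop@L3
  DF(L0)=∅
  DF(L1)={L4}
  DF(L2)={L4}
  DF(L3)={L4}
  DF(L4)={L4}
  DF(L5)={L4}
  DF(L6)={L7}
  DF(L7)=∅
  DF(L8)=∅

φ for e: defs {L2,L4}
  DF⁺ = {L4}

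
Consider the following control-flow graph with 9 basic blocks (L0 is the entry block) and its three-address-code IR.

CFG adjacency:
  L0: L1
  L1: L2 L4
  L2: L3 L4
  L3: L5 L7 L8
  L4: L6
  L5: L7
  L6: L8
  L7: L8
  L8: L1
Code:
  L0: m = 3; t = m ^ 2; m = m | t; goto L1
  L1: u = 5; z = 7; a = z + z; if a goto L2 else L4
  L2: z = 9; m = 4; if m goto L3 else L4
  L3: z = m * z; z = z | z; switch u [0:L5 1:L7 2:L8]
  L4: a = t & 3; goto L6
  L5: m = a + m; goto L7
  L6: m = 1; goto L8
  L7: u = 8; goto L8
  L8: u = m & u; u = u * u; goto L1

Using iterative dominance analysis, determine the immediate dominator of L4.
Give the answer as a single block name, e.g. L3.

Answer: L1

Derivation:
idom tree: L1←L0 L2←L1 L3←L2 L4←L1 L5←L3 L6←L4 L7←L3 L8←L1
Join-block Dom:
  L1: preds {L0,L8}: {L0} ∩ {L0,L1,L8} = {L0}; idom=L0
  L4: preds {L1,L2}: {L0,L1} ∩ {L0,L1,L2} = {L0,L1}; idom=L1
  L7: preds {L3,L5}: {L0,L1,L2,L3} ∩ {L0,L1,L2,L3,L5} = {L0,L1,L2,L3}; idom=L3
  L8: preds {L3,L6,L7}: {L0,L1,L2,L3} ∩ {L0,L1,L4,L6} ∩ {L0,L1,L2,L3,L7} = {L0,L1}; idom=L1

idom(L4) = L1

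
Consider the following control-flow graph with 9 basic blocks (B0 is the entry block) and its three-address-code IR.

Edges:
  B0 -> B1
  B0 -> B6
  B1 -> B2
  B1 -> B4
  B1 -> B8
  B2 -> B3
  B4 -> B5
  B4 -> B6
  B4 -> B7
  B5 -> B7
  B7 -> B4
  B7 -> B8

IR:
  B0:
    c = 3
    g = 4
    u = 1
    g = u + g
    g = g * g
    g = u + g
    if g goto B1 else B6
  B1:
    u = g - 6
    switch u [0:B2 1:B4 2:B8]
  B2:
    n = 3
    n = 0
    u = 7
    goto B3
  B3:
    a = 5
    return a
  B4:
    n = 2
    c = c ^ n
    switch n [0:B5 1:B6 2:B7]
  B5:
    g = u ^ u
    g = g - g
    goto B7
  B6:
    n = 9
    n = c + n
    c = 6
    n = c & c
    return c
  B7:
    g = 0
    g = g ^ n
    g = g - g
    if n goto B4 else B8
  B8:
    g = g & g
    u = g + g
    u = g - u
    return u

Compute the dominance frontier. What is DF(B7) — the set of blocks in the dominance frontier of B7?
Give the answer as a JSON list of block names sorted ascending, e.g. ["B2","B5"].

idom tree: B1←B0 B2←B1 B3←B2 B4←B1 B5←B4 B6←B0 B7←B4 B8←B1
Dom at joins:
  B4: preds {B1,B7}: {B0,B1} ∩ {B0,B1,B4,B7} = {B0,B1}; idom=B1
  B6: preds {B0,B4}: {B0} ∩ {B0,B1,B4} = {B0}; idom=B0
  B7: preds {B4,B5}: {B0,B1,B4} ∩ {B0,B1,B4,B5} = {B0,B1,B4}; idom=B4
  B8: preds {B1,B7}: {B0,B1} ∩ {B0,B1,B4,B7} = {B0,B1}; idom=B1

DF walk-up:
  B4←B1: walk · to B1
  B4←B7: walk B7→B4 to B1
  B6←B0: walk · to B0
  B6←B4: walk B4→B1 to B0
  B7←B4: walk · to B4
  B7←B5: walk B5 to B4
  B8←B1: walk · to B1
  B8←B7: walk B7→B4 to B1
  B0: DF=∅
  B1: DF={B6}
  B2: DF=∅
  B3: DF=∅
  B4: DF={B4,B6,B8}
  B5: DF={B7}
  B6: DF=∅
  B7: DF={B4,B8}
  B8: DF=∅

DF(B7) = ["B4", "B8"]

Answer: ["B4", "B8"]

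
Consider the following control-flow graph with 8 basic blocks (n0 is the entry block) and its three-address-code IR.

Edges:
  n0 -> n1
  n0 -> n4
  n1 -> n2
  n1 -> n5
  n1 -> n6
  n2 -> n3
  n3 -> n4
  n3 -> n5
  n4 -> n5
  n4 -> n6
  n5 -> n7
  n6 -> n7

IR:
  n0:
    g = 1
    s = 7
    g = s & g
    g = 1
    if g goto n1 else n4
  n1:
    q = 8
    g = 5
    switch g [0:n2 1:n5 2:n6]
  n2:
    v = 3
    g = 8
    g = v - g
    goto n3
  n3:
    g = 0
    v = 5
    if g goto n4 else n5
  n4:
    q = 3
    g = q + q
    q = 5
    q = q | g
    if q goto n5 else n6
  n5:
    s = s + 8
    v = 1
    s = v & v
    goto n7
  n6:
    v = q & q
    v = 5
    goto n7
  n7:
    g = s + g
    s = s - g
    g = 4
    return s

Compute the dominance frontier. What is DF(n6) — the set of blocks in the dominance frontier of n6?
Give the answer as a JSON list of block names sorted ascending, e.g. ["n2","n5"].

Answer: ["n7"]

Analysis:
idom tree: n1←n0 n2←n1 n3←n2 n4←n0 n5←n0 n6←n0 n7←n0
Dom∩ at merges:
  n4: preds {n0,n3}: {n0} ∩ {n0,n1,n2,n3} = {n0}; idom=n0
  n5: preds {n1,n3,n4}: {n0,n1} ∩ {n0,n1,n2,n3} ∩ {n0,n4} = {n0}; idom=n0
  n6: preds {n1,n4}: {n0,n1} ∩ {n0,n4} = {n0}; idom=n0
  n7: preds {n5,n6}: {n0,n5} ∩ {n0,n6} = {n0}; idom=n0

Frontier:
  n4←n0: walk · to n0
  n4←n3: walk n3→n2→n1 to n0
  n5←n1: walk n1 to n0
  n5←n3: walk n3→n2→n1 to n0
  n5←n4: walk n4 to n0
  n6←n1: walk n1 to n0
  n6←n4: walk n4 to n0
  n7←n5: walk n5 to n0
  n7←n6: walk n6 to n0
  n0 → ∅
  n1 → {n4,n5,n6}
  n2 → {n4,n5}
  n3 → {n4,n5}
  n4 → {n5,n6}
  n5 → {n7}
  n6 → {n7}
  n7 → ∅

DF(n6) = ["n7"]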